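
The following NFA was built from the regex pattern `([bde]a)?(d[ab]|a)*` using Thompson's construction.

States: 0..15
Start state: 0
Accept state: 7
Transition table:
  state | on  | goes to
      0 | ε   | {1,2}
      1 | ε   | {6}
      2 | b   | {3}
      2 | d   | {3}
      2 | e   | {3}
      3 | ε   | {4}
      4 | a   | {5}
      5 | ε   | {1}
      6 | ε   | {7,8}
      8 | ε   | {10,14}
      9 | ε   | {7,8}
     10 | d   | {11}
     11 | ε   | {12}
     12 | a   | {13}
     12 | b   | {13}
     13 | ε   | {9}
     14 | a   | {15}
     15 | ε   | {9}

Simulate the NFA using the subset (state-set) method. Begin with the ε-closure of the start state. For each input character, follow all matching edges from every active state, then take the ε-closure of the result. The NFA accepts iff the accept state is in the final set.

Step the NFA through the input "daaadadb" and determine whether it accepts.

Answer: ACCEPT

Trace:
S₀ = ε-closure({0}) = {0,1,2,6,7,8,10,14}
'd' @ 1: {3,4,11,12}
'a' @ 2: {1,5,6,7,8,9,10,13,14}  ✓accept
'a' @ 3: {7,8,9,10,14,15}  ✓accept
'a' @ 4: {7,8,9,10,14,15}  ✓accept
'd' @ 5: {11,12}
'a' @ 6: {7,8,9,10,13,14}  ✓accept
'd' @ 7: {11,12}
'b' @ 8: {7,8,9,10,13,14}  ✓accept
final: {7,8,9,10,13,14}; accept 7 in set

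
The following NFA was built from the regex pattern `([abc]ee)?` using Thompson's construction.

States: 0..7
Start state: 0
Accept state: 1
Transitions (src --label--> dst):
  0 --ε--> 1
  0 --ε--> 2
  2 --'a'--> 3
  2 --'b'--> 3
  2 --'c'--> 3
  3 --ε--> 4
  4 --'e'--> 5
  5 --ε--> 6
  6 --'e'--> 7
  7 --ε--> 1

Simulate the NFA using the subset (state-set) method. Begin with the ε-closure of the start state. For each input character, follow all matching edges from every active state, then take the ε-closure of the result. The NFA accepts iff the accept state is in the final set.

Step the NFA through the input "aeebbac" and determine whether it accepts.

Answer: REJECT

Steps:
initial (ε-close {0}): {0,1,2}
'a' @ 1: {3,4}
'e' @ 2: {5,6}
'e' @ 3: {1,7}  [accepting]
'b' @ 4: {}  — state set empty
rest 'bac' ignored (set empty)
after full input: {}  (accept=1 not in)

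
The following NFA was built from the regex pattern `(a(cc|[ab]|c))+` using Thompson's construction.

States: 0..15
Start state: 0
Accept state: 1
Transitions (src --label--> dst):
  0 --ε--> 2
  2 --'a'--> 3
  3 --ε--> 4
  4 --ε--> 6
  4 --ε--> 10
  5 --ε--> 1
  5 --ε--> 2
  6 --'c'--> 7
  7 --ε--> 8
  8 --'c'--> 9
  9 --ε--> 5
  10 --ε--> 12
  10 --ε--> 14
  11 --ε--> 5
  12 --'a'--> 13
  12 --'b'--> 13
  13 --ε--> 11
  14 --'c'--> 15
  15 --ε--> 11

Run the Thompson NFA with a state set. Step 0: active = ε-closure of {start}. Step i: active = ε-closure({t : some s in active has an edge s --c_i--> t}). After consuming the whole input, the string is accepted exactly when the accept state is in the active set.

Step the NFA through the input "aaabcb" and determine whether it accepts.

Answer: REJECT

Steps:
S₀ = ε-closure({0}) = {0,2}
'a' @ 1: {3,4,6,10,12,14}
'a' @ 2: {1,2,5,11,13}  [accepting]
'a' @ 3: {3,4,6,10,12,14}
'b' @ 4: {1,2,5,11,13}  [accepting]
'c' @ 5: {}  — dead — no transitions
rest 'b' ignored (set empty)
end set {} — state 1 not in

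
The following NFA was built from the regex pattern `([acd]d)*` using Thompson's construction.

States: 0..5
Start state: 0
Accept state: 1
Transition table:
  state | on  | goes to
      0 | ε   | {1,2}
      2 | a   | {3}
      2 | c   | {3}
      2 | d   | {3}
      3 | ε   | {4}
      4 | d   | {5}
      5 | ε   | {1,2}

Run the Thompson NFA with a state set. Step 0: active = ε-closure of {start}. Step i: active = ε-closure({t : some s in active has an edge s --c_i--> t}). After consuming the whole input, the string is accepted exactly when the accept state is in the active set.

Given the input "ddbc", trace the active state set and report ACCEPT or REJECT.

initial (ε-close {0}): {0,1,2}
'd' @ 1: {3,4}
'd' @ 2: {1,2,5}  (accept∈set)
'b' @ 3: {}  — no active states
rest 'c' ignored (set empty)
end set {} — state 1 not in

Answer: REJECT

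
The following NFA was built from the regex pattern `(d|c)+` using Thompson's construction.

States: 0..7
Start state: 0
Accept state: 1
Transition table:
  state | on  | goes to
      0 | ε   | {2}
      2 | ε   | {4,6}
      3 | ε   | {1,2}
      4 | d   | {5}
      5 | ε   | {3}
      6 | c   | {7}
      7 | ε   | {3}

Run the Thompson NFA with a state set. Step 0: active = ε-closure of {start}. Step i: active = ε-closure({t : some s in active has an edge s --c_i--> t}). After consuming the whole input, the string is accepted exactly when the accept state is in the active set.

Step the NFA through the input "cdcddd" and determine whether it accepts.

Answer: ACCEPT

Derivation:
start: ε-closure({0}) = {0,2,4,6}
'c' @ 1: {1,2,3,4,6,7}  (accept∈set)
'd' @ 2: {1,2,3,4,5,6}  (accept∈set)
'c' @ 3: {1,2,3,4,6,7}  (accept∈set)
'd' @ 4: {1,2,3,4,5,6}  (accept∈set)
'd' @ 5: {1,2,3,4,5,6}  (accept∈set)
'd' @ 6: {1,2,3,4,5,6}  (accept∈set)
end set {1,2,3,4,5,6} — state 1 in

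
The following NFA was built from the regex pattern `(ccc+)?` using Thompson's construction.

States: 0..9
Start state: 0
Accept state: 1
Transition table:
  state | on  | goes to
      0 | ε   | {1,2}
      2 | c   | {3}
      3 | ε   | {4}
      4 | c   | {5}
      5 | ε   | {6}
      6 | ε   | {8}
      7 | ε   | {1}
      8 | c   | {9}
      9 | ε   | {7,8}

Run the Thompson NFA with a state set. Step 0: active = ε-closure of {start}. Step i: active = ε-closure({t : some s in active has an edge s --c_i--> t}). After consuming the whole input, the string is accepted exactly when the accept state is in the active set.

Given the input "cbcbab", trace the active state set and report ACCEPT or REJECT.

Answer: REJECT

Steps:
start: ε-closure({0}) = {0,1,2}
'c' @ 1: {3,4}
'b' @ 2: {}  — dead — no transitions
rest 'cbab' ignored (set empty)
after full input: {}  (accept=1 not in)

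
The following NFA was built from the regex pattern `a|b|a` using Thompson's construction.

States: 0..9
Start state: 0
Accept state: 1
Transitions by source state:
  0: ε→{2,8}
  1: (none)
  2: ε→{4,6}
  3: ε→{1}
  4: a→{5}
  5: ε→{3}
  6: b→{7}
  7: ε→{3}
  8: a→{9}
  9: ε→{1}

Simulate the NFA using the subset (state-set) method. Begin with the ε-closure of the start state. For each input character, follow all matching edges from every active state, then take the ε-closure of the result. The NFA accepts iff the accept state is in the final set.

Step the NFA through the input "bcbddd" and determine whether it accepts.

Answer: REJECT

Derivation:
start: ε-closure({0}) = {0,2,4,6,8}
'b' @ 1: {1,3,7}  ✓accept
'c' @ 2: {}  — state set empty
rest 'bddd' ignored (set empty)
final: {}; accept 1 not in set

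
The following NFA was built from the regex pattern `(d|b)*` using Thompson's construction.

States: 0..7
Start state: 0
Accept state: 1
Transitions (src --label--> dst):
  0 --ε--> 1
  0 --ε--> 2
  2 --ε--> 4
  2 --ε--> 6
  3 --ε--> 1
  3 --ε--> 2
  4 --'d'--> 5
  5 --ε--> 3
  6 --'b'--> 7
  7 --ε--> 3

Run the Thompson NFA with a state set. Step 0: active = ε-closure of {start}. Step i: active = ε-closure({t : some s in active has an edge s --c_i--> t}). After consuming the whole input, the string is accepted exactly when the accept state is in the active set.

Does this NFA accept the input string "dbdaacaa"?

start: ε-closure({0}) = {0,1,2,4,6}
'd' @ 1: {1,2,3,4,5,6}  ✓accept
'b' @ 2: {1,2,3,4,6,7}  ✓accept
'd' @ 3: {1,2,3,4,5,6}  ✓accept
'a' @ 4: {}  — dead — no transitions
rest 'acaa' ignored (set empty)
after full input: {}  (accept=1 not in)

Answer: REJECT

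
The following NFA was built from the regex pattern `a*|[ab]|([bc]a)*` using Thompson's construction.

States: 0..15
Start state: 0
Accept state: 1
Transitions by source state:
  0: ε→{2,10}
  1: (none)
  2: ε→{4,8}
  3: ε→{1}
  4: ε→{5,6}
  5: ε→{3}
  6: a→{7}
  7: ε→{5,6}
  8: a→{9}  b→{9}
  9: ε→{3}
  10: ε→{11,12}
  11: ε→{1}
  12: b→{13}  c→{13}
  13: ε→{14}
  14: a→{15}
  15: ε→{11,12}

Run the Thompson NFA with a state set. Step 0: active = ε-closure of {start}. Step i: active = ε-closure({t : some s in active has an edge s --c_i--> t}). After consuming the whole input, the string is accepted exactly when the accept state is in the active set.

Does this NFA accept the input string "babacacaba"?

Answer: ACCEPT

Trace:
S₀ = ε-closure({0}) = {0,1,2,3,4,5,6,8,10,11,12}
'b' @ 1: {1,3,9,13,14}  (accept∈set)
'a' @ 2: {1,11,12,15}  (accept∈set)
'b' @ 3: {13,14}
'a' @ 4: {1,11,12,15}  (accept∈set)
'c' @ 5: {13,14}
'a' @ 6: {1,11,12,15}  (accept∈set)
'c' @ 7: {13,14}
'a' @ 8: {1,11,12,15}  (accept∈set)
'b' @ 9: {13,14}
'a' @ 10: {1,11,12,15}  (accept∈set)
after full input: {1,11,12,15}  (accept=1 in)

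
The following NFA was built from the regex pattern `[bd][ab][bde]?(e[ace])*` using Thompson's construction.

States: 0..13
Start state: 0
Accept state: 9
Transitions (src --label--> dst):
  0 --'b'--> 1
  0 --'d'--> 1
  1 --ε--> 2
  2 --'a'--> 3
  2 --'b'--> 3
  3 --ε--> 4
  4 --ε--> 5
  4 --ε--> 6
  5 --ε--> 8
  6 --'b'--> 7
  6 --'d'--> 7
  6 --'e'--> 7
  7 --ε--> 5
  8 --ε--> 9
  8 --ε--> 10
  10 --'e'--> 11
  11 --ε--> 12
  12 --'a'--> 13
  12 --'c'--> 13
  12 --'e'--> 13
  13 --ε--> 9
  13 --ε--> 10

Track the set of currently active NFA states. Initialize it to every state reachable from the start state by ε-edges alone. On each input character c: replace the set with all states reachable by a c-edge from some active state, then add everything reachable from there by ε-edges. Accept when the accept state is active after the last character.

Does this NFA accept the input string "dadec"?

initial (ε-close {0}): {0}
'd' @ 1: {1,2}
'a' @ 2: {3,4,5,6,8,9,10}  [accepting]
'd' @ 3: {5,7,8,9,10}  [accepting]
'e' @ 4: {11,12}
'c' @ 5: {9,10,13}  [accepting]
after full input: {9,10,13}  (accept=9 in)

Answer: ACCEPT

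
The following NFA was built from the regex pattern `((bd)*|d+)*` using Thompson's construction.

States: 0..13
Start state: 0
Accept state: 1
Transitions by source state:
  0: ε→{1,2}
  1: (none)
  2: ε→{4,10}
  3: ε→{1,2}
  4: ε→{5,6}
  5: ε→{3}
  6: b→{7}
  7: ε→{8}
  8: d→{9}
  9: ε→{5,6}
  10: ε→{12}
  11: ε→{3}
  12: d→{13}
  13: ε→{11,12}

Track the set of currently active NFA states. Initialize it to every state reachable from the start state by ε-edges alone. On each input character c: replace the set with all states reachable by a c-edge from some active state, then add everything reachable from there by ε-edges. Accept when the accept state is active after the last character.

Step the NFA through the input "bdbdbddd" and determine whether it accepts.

start: ε-closure({0}) = {0,1,2,3,4,5,6,10,12}
'b' @ 1: {7,8}
'd' @ 2: {1,2,3,4,5,6,9,10,12}  (accept∈set)
'b' @ 3: {7,8}
'd' @ 4: {1,2,3,4,5,6,9,10,12}  (accept∈set)
'b' @ 5: {7,8}
'd' @ 6: {1,2,3,4,5,6,9,10,12}  (accept∈set)
'd' @ 7: {1,2,3,4,5,6,10,11,12,13}  (accept∈set)
'd' @ 8: {1,2,3,4,5,6,10,11,12,13}  (accept∈set)
final: {1,2,3,4,5,6,10,11,12,13}; accept 1 in set

Answer: ACCEPT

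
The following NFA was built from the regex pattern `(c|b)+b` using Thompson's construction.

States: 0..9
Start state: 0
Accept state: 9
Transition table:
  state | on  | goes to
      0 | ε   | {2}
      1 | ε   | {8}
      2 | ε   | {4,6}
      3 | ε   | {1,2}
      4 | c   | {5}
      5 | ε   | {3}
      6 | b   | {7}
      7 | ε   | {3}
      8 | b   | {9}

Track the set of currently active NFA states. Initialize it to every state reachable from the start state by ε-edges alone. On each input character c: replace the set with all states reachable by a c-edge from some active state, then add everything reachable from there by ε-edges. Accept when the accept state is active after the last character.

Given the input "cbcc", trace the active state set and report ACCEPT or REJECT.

S₀ = ε-closure({0}) = {0,2,4,6}
'c' @ 1: {1,2,3,4,5,6,8}
'b' @ 2: {1,2,3,4,6,7,8,9}  [accepting]
'c' @ 3: {1,2,3,4,5,6,8}
'c' @ 4: {1,2,3,4,5,6,8}
final: {1,2,3,4,5,6,8}; accept 9 not in set

Answer: REJECT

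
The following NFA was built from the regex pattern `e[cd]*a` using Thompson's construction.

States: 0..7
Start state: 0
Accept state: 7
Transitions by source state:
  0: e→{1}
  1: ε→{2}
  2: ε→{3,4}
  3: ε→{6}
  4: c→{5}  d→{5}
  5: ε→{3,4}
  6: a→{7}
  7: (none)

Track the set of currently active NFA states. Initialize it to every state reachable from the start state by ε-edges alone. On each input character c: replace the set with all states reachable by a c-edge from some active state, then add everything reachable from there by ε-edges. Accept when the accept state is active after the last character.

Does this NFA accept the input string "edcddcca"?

start: ε-closure({0}) = {0}
'e' @ 1: {1,2,3,4,6}
'd' @ 2: {3,4,5,6}
'c' @ 3: {3,4,5,6}
'd' @ 4: {3,4,5,6}
'd' @ 5: {3,4,5,6}
'c' @ 6: {3,4,5,6}
'c' @ 7: {3,4,5,6}
'a' @ 8: {7}  [accepting]
after full input: {7}  (accept=7 in)

Answer: ACCEPT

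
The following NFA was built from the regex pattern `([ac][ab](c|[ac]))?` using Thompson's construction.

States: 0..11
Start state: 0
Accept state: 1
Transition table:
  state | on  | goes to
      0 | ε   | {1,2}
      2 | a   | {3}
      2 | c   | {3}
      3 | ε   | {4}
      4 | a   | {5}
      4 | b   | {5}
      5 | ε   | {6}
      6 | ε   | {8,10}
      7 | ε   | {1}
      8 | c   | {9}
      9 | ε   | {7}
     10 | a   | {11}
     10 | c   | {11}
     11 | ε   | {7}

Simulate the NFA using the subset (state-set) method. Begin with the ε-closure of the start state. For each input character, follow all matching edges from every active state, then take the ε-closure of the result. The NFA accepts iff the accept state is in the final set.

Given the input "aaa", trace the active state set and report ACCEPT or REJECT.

S₀ = ε-closure({0}) = {0,1,2}
'a' @ 1: {3,4}
'a' @ 2: {5,6,8,10}
'a' @ 3: {1,7,11}  [accepting]
end set {1,7,11} — state 1 in

Answer: ACCEPT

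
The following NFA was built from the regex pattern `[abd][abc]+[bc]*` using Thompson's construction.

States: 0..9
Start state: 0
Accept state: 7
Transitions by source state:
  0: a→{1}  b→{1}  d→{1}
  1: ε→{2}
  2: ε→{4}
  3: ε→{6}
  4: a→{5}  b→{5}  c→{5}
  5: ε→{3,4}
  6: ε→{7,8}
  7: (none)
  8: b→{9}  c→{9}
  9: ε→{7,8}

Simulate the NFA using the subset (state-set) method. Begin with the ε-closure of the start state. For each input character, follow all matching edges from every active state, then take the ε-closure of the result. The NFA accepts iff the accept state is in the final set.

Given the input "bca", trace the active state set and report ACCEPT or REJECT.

Answer: ACCEPT

Steps:
initial (ε-close {0}): {0}
'b' @ 1: {1,2,4}
'c' @ 2: {3,4,5,6,7,8}  ✓accept
'a' @ 3: {3,4,5,6,7,8}  ✓accept
after full input: {3,4,5,6,7,8}  (accept=7 in)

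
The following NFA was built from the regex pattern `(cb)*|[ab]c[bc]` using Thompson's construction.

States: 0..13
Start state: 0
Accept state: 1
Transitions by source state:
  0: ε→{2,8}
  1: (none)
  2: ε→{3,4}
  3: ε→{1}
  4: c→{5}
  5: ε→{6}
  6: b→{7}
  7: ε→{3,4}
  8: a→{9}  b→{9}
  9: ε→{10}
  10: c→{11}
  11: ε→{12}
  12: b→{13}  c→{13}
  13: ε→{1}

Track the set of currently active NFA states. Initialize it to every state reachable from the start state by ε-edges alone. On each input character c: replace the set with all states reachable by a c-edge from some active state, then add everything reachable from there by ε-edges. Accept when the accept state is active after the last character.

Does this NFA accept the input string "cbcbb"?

Answer: REJECT

Trace:
start: ε-closure({0}) = {0,1,2,3,4,8}
'c' @ 1: {5,6}
'b' @ 2: {1,3,4,7}  ✓accept
'c' @ 3: {5,6}
'b' @ 4: {1,3,4,7}  ✓accept
'b' @ 5: {}  — no active states
end set {} — state 1 not in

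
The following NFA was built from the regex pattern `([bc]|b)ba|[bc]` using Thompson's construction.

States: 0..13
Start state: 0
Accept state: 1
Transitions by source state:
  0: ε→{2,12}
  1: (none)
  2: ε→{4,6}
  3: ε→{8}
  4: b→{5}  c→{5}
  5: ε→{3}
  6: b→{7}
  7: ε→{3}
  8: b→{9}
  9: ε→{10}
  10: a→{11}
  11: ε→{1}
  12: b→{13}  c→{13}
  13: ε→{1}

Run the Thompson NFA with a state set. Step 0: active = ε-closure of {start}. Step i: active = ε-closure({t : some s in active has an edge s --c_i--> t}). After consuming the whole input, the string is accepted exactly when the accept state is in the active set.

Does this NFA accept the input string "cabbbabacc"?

Answer: REJECT

Derivation:
start: ε-closure({0}) = {0,2,4,6,12}
'c' @ 1: {1,3,5,8,13}  (accept∈set)
'a' @ 2: {}  — dead — no transitions
rest 'bbbabacc' ignored (set empty)
final: {}; accept 1 not in set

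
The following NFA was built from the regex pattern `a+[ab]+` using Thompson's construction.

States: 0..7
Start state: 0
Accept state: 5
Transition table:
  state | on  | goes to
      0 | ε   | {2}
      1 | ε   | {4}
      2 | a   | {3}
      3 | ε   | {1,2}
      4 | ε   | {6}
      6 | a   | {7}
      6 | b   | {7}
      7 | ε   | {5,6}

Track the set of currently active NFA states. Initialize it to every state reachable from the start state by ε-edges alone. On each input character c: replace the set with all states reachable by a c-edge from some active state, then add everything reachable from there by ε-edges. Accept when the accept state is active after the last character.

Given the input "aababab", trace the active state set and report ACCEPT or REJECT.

S₀ = ε-closure({0}) = {0,2}
'a' @ 1: {1,2,3,4,6}
'a' @ 2: {1,2,3,4,5,6,7}  [accepting]
'b' @ 3: {5,6,7}  [accepting]
'a' @ 4: {5,6,7}  [accepting]
'b' @ 5: {5,6,7}  [accepting]
'a' @ 6: {5,6,7}  [accepting]
'b' @ 7: {5,6,7}  [accepting]
after full input: {5,6,7}  (accept=5 in)

Answer: ACCEPT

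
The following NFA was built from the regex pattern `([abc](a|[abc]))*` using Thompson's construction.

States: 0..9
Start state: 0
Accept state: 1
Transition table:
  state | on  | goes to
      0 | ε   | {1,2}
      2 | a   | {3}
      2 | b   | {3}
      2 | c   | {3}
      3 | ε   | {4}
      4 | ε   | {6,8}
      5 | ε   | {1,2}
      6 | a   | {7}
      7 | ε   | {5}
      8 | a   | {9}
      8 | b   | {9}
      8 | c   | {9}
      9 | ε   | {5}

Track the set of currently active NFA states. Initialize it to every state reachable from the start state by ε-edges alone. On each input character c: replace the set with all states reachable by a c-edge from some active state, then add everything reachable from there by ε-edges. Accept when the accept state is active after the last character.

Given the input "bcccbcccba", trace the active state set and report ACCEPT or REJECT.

Answer: ACCEPT

Trace:
initial (ε-close {0}): {0,1,2}
'b' @ 1: {3,4,6,8}
'c' @ 2: {1,2,5,9}  (accept∈set)
'c' @ 3: {3,4,6,8}
'c' @ 4: {1,2,5,9}  (accept∈set)
'b' @ 5: {3,4,6,8}
'c' @ 6: {1,2,5,9}  (accept∈set)
'c' @ 7: {3,4,6,8}
'c' @ 8: {1,2,5,9}  (accept∈set)
'b' @ 9: {3,4,6,8}
'a' @ 10: {1,2,5,7,9}  (accept∈set)
after full input: {1,2,5,7,9}  (accept=1 in)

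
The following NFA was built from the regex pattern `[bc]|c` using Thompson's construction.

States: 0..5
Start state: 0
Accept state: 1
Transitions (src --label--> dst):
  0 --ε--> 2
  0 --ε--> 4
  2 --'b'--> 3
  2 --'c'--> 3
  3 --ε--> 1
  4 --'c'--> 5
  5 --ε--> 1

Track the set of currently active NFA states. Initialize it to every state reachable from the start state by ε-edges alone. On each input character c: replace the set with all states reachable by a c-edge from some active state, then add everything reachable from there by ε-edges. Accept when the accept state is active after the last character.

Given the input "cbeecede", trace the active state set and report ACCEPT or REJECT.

S₀ = ε-closure({0}) = {0,2,4}
'c' @ 1: {1,3,5}  (accept∈set)
'b' @ 2: {}  — state set empty
rest 'eecede' ignored (set empty)
final: {}; accept 1 not in set

Answer: REJECT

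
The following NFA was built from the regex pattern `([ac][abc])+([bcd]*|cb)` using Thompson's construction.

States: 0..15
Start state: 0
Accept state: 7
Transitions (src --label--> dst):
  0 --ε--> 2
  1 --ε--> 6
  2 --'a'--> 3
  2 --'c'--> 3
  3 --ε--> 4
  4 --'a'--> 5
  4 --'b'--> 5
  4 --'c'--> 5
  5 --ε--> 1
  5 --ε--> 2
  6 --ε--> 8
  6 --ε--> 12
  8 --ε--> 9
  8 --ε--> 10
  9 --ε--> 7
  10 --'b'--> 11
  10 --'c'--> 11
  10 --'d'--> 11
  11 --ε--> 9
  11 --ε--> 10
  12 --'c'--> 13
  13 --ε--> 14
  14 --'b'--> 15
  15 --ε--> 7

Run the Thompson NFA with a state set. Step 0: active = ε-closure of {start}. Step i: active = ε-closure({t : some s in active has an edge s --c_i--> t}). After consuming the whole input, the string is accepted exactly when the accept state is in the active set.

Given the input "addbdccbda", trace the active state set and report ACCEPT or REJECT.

S₀ = ε-closure({0}) = {0,2}
'a' @ 1: {3,4}
'd' @ 2: {}  — dead — no transitions
rest 'dbdccbda' ignored (set empty)
after full input: {}  (accept=7 not in)

Answer: REJECT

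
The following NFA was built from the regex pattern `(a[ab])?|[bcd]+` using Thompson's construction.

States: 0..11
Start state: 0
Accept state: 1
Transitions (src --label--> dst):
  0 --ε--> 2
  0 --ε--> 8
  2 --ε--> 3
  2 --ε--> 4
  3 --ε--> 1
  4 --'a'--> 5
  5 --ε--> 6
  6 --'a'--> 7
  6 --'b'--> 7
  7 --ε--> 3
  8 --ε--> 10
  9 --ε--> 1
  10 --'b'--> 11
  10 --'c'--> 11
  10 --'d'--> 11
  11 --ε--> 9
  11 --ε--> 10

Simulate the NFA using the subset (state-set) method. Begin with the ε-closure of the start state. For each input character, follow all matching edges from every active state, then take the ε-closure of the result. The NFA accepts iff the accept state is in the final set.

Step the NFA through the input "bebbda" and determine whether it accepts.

initial (ε-close {0}): {0,1,2,3,4,8,10}
'b' @ 1: {1,9,10,11}  (accept∈set)
'e' @ 2: {}  — no active states
rest 'bbda' ignored (set empty)
end set {} — state 1 not in

Answer: REJECT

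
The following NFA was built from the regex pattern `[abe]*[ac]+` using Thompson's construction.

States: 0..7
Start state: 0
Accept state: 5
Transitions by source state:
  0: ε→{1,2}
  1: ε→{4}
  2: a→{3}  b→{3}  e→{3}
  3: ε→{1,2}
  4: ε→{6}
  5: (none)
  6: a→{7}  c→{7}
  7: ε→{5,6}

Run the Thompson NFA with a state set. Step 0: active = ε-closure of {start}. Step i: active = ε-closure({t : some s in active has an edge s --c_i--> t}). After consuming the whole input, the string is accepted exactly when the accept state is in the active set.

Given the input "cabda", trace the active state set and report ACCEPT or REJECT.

S₀ = ε-closure({0}) = {0,1,2,4,6}
'c' @ 1: {5,6,7}  [accepting]
'a' @ 2: {5,6,7}  [accepting]
'b' @ 3: {}  — dead — no transitions
rest 'da' ignored (set empty)
end set {} — state 5 not in

Answer: REJECT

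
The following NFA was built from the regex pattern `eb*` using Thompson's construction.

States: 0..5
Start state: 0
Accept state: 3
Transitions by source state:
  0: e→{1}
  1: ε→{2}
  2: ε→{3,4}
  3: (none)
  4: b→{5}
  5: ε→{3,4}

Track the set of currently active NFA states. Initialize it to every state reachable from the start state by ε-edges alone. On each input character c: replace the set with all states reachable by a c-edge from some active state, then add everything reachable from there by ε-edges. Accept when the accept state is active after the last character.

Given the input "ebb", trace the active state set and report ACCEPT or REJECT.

start: ε-closure({0}) = {0}
'e' @ 1: {1,2,3,4}  ✓accept
'b' @ 2: {3,4,5}  ✓accept
'b' @ 3: {3,4,5}  ✓accept
final: {3,4,5}; accept 3 in set

Answer: ACCEPT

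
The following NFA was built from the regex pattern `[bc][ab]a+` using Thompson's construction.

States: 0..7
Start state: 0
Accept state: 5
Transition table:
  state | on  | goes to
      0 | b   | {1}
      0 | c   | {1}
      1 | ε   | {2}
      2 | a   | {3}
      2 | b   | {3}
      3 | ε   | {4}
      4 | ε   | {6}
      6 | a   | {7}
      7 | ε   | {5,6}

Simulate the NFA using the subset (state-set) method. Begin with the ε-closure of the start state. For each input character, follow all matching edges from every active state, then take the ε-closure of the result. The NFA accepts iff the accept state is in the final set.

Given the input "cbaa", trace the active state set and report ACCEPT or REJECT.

Answer: ACCEPT

Steps:
initial (ε-close {0}): {0}
'c' @ 1: {1,2}
'b' @ 2: {3,4,6}
'a' @ 3: {5,6,7}  (accept∈set)
'a' @ 4: {5,6,7}  (accept∈set)
final: {5,6,7}; accept 5 in set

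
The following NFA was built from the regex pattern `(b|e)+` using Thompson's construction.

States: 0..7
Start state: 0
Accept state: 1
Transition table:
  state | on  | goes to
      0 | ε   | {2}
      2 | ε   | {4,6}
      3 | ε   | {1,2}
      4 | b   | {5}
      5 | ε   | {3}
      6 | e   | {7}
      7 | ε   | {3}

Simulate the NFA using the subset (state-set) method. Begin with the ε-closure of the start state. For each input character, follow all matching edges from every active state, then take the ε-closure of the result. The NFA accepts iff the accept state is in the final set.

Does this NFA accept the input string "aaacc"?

S₀ = ε-closure({0}) = {0,2,4,6}
'a' @ 1: {}  — dead — no transitions
rest 'aacc' ignored (set empty)
end set {} — state 1 not in

Answer: REJECT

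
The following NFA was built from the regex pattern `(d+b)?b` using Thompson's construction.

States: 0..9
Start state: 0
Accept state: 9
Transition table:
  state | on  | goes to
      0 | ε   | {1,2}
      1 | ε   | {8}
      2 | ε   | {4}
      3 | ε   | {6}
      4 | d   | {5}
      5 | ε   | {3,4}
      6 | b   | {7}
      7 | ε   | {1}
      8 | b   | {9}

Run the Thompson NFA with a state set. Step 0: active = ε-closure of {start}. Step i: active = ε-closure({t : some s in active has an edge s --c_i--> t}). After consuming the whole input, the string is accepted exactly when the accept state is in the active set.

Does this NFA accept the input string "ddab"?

initial (ε-close {0}): {0,1,2,4,8}
'd' @ 1: {3,4,5,6}
'd' @ 2: {3,4,5,6}
'a' @ 3: {}  — dead — no transitions
rest 'b' ignored (set empty)
final: {}; accept 9 not in set

Answer: REJECT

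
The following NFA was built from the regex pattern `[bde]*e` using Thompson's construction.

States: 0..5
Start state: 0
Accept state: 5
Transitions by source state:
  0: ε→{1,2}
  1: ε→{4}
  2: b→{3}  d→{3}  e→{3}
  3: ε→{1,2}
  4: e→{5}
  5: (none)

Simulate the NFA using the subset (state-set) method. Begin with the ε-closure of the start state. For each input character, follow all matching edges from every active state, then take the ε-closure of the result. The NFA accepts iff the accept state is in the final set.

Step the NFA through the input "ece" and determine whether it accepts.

Answer: REJECT

Trace:
start: ε-closure({0}) = {0,1,2,4}
'e' @ 1: {1,2,3,4,5}  [accepting]
'c' @ 2: {}  — dead — no transitions
rest 'e' ignored (set empty)
after full input: {}  (accept=5 not in)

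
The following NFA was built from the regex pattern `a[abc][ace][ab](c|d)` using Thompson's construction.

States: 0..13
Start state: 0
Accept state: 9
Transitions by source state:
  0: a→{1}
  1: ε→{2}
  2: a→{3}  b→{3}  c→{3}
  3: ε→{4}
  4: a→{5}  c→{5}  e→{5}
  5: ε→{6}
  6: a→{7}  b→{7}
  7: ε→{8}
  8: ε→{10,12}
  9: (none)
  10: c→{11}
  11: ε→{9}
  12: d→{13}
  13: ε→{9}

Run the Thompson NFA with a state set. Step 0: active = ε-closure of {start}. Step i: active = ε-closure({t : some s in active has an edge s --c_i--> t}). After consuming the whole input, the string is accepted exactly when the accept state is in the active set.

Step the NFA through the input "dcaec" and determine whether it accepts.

initial (ε-close {0}): {0}
'd' @ 1: {}  — dead — no transitions
rest 'caec' ignored (set empty)
end set {} — state 9 not in

Answer: REJECT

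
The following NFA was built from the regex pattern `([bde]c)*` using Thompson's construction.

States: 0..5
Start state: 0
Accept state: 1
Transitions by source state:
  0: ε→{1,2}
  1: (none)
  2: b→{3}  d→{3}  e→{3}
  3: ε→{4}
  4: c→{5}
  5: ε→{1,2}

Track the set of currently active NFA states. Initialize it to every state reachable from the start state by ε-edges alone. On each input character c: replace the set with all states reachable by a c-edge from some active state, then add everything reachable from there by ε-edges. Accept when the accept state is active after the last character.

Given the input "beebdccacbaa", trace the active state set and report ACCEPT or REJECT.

initial (ε-close {0}): {0,1,2}
'b' @ 1: {3,4}
'e' @ 2: {}  — dead — no transitions
rest 'ebdccacbaa' ignored (set empty)
final: {}; accept 1 not in set

Answer: REJECT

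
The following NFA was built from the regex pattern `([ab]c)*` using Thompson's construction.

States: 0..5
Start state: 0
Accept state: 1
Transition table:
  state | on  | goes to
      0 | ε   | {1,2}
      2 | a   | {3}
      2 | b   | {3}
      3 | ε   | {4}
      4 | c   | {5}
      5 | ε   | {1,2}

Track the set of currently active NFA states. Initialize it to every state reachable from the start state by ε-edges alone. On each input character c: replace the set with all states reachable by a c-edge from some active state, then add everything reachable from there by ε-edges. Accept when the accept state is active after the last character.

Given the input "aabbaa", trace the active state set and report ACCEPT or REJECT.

initial (ε-close {0}): {0,1,2}
'a' @ 1: {3,4}
'a' @ 2: {}  — dead — no transitions
rest 'bbaa' ignored (set empty)
after full input: {}  (accept=1 not in)

Answer: REJECT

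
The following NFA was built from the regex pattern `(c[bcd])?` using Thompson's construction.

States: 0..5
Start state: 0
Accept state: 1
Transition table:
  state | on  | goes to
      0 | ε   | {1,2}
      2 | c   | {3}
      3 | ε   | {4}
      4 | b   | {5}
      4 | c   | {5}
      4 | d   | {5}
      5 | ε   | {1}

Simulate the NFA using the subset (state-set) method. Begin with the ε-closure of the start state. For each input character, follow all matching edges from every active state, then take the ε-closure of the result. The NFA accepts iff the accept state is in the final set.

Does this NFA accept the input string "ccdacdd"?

Answer: REJECT

Trace:
initial (ε-close {0}): {0,1,2}
'c' @ 1: {3,4}
'c' @ 2: {1,5}  (accept∈set)
'd' @ 3: {}  — state set empty
rest 'acdd' ignored (set empty)
after full input: {}  (accept=1 not in)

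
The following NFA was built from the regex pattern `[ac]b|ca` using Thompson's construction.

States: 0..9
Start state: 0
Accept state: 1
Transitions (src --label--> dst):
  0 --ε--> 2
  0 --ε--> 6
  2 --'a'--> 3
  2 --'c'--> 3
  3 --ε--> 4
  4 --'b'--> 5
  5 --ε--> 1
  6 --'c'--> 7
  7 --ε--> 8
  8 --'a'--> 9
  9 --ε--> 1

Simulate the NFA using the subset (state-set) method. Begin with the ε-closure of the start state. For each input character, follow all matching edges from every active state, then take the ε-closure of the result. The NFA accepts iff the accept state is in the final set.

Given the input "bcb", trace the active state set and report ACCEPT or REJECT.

Answer: REJECT

Derivation:
S₀ = ε-closure({0}) = {0,2,6}
'b' @ 1: {}  — state set empty
rest 'cb' ignored (set empty)
end set {} — state 1 not in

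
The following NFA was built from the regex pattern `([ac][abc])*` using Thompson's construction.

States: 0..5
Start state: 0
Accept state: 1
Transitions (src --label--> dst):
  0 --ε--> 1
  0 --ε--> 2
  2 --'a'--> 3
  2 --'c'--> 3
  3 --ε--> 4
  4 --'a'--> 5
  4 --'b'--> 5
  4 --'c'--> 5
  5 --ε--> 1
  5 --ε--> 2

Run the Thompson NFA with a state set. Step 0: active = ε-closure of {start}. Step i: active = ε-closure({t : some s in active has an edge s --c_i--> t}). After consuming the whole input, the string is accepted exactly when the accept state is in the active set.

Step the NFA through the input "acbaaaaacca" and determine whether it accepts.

Answer: REJECT

Steps:
initial (ε-close {0}): {0,1,2}
'a' @ 1: {3,4}
'c' @ 2: {1,2,5}  (accept∈set)
'b' @ 3: {}  — state set empty
rest 'aaaaacca' ignored (set empty)
after full input: {}  (accept=1 not in)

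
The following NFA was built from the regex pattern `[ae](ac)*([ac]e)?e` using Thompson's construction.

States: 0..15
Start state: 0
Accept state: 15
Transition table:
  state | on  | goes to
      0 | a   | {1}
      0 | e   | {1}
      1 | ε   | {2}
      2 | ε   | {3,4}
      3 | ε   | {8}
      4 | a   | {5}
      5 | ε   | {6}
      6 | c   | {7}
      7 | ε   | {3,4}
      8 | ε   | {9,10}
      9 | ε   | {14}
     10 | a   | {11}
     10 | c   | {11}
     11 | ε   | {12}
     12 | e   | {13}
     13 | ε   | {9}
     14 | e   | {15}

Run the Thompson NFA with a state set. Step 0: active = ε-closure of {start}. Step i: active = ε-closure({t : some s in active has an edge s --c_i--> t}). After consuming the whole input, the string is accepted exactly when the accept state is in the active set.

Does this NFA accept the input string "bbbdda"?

Answer: REJECT

Trace:
start: ε-closure({0}) = {0}
'b' @ 1: {}  — state set empty
rest 'bbdda' ignored (set empty)
end set {} — state 15 not in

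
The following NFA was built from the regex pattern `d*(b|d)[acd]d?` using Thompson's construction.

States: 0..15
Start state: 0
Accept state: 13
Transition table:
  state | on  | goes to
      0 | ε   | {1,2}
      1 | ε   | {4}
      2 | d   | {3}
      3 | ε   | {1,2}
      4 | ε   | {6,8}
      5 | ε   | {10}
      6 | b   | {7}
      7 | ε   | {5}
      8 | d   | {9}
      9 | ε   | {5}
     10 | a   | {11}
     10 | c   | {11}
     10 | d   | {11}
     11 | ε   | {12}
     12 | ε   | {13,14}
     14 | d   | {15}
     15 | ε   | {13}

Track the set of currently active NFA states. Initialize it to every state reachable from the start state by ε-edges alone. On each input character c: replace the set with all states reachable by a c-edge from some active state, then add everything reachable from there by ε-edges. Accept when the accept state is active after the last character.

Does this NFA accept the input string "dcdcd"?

Answer: REJECT

Trace:
start: ε-closure({0}) = {0,1,2,4,6,8}
'd' @ 1: {1,2,3,4,5,6,8,9,10}
'c' @ 2: {11,12,13,14}  [accepting]
'd' @ 3: {13,15}  [accepting]
'c' @ 4: {}  — dead — no transitions
rest 'd' ignored (set empty)
end set {} — state 13 not in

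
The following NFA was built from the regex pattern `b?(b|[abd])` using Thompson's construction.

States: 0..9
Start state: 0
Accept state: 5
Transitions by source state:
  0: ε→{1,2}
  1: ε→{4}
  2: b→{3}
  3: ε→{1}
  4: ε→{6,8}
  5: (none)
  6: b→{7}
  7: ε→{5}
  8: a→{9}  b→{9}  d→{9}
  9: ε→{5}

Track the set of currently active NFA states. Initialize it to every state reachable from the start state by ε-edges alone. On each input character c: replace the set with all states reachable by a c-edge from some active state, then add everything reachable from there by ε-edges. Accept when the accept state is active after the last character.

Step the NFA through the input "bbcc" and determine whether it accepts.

initial (ε-close {0}): {0,1,2,4,6,8}
'b' @ 1: {1,3,4,5,6,7,8,9}  (accept∈set)
'b' @ 2: {5,7,9}  (accept∈set)
'c' @ 3: {}  — no active states
rest 'c' ignored (set empty)
final: {}; accept 5 not in set

Answer: REJECT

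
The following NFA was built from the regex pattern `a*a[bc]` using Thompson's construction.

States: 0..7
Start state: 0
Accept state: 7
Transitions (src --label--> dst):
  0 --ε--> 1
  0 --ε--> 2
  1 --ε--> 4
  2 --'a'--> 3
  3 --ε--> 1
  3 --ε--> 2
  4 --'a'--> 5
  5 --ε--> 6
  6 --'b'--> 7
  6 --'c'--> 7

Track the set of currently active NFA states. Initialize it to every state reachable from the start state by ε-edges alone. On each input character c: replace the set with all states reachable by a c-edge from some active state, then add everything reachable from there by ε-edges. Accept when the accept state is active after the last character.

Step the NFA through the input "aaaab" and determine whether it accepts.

start: ε-closure({0}) = {0,1,2,4}
'a' @ 1: {1,2,3,4,5,6}
'a' @ 2: {1,2,3,4,5,6}
'a' @ 3: {1,2,3,4,5,6}
'a' @ 4: {1,2,3,4,5,6}
'b' @ 5: {7}  (accept∈set)
final: {7}; accept 7 in set

Answer: ACCEPT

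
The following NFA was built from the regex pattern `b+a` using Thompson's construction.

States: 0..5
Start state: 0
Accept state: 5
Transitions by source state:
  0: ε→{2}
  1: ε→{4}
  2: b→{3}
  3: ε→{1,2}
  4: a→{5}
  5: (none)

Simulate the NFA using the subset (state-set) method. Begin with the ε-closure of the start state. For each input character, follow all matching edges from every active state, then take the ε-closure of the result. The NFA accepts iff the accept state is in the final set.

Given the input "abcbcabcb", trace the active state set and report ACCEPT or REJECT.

S₀ = ε-closure({0}) = {0,2}
'a' @ 1: {}  — state set empty
rest 'bcbcabcb' ignored (set empty)
after full input: {}  (accept=5 not in)

Answer: REJECT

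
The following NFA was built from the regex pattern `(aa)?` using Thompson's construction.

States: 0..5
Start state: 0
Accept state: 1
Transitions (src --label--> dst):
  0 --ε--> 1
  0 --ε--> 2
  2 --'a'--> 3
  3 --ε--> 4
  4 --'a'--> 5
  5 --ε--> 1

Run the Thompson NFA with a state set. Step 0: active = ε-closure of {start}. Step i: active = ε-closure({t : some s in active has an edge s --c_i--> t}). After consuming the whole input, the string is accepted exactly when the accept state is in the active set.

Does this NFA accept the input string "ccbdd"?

start: ε-closure({0}) = {0,1,2}
'c' @ 1: {}  — no active states
rest 'cbdd' ignored (set empty)
final: {}; accept 1 not in set

Answer: REJECT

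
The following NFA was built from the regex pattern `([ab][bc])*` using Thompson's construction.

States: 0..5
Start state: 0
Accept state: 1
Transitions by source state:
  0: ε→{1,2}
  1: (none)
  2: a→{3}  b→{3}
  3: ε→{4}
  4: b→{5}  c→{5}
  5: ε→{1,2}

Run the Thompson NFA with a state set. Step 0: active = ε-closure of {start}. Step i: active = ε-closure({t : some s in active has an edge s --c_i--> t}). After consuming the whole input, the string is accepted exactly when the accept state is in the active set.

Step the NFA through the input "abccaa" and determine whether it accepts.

Answer: REJECT

Trace:
S₀ = ε-closure({0}) = {0,1,2}
'a' @ 1: {3,4}
'b' @ 2: {1,2,5}  ✓accept
'c' @ 3: {}  — no active states
rest 'caa' ignored (set empty)
final: {}; accept 1 not in set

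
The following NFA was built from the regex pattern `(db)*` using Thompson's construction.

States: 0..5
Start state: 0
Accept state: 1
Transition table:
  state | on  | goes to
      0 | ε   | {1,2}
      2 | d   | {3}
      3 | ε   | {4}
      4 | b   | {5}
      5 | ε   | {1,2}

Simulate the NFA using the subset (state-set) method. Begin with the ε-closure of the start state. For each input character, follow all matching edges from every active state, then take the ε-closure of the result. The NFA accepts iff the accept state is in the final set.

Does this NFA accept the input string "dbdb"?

initial (ε-close {0}): {0,1,2}
'd' @ 1: {3,4}
'b' @ 2: {1,2,5}  (accept∈set)
'd' @ 3: {3,4}
'b' @ 4: {1,2,5}  (accept∈set)
after full input: {1,2,5}  (accept=1 in)

Answer: ACCEPT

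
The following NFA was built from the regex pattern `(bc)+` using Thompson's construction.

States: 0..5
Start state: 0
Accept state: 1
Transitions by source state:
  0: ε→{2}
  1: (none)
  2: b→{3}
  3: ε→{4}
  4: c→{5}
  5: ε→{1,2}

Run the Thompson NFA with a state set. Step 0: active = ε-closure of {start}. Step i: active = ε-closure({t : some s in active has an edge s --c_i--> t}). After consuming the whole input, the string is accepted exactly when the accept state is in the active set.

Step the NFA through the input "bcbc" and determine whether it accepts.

Answer: ACCEPT

Trace:
initial (ε-close {0}): {0,2}
'b' @ 1: {3,4}
'c' @ 2: {1,2,5}  ✓accept
'b' @ 3: {3,4}
'c' @ 4: {1,2,5}  ✓accept
final: {1,2,5}; accept 1 in set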